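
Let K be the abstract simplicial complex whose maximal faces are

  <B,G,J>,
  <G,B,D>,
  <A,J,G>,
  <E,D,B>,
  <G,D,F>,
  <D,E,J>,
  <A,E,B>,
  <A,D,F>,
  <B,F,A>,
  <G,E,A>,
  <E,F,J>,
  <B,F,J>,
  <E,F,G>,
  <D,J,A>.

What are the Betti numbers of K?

Take the total order A < B < D < E < F < G < J on the vertex set. Then K (dimension 2) consists of the simplices:

  0-simplices (7): A, B, D, E, F, G, J
  1-simplices (21): AB, AD, AE, AF, AG, AJ, BD, BE, BF, BG, BJ, DE, DF, DG, DJ, EF, EG, EJ, FG, FJ, GJ
  2-simplices (14): ABE, ABF, ADF, ADJ, AEG, AGJ, BDE, BDG, BFJ, BGJ, DEJ, DFG, EFG, EFJ

so the chain groups are C_0 ≅ Z^7, C_1 ≅ Z^21, C_2 ≅ Z^14.

∂_1: C_1 → C_0 maps an edge to its endpoints' difference, ∂[p,q] = q − p. For instance
  ∂AJ = J − A.
As a 7×21 matrix over Z this has rank 6, with invariant factors (1,1,1,1,1,1).

The boundary map ∂_2: C_2 → C_1 sends each 2-simplex [p,q,r] to [q,r] − [p,r] + [p,q]. For instance
  ∂ADF = DF − AF + AD,
  ∂DFG = FG − DG + DF.
This gives a 21×14 integer matrix of rank 13; reducing to Smith normal form yields diagonal entries (1,1,1,1,1,1,1,1,1,1,1,1,1).

Reading off H_k = ker ∂_k / im ∂_{k+1}:

  H_0: rank C_0 − rank ∂_1 = 7 − 6 = 1, and the invariant factors of ∂_1 are all 1, so H_0 ≅ Z.
  H_1: rank ker ∂_1 − rank ∂_2 = (21 − 6) − 13 = 2, and the invariant factors of ∂_2 are all 1, so H_1 ≅ Z^2.
  H_2: rank ker ∂_2 − rank ∂_3 = (14 − 13) − 0 = 1, and there is no ∂_3, so H_2 ≅ Z.

(K is a triangulation of the torus T^2.)

Hence the Betti numbers are b_0 = 1, b_1 = 2, b_2 = 1.

b_0 = 1, b_1 = 2, b_2 = 1.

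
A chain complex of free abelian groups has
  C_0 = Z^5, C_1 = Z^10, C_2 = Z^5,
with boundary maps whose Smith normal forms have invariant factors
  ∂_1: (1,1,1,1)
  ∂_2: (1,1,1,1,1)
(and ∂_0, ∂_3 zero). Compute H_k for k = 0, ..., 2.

H_0 ≅ Z,  H_1 ≅ Z,  H_2 = 0.

H_0: b_0 = 5 − 0 − 4 = 1; torsion from ∂_1 factors > 1: none. So H_0 ≅ Z.
H_1: b_1 = 10 − 4 − 5 = 1; torsion from ∂_2 factors > 1: none. So H_1 ≅ Z.
H_2: b_2 = 5 − 5 − 0 = 0; torsion from ∂_3 factors > 1: none. So H_2 ≅ 0.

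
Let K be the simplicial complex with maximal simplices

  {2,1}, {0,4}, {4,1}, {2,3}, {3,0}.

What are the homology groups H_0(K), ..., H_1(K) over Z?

H_0 ≅ Z,  H_1 ≅ Z.

Fix the vertex order 0 < 1 < 2 < 3 < 4 and write every simplex with vertices in increasing order. Then dim K = 1 and the simplices of K are:

  0-simplices (5): [0], [1], [2], [3], [4]
  1-simplices (5): [0,3], [0,4], [1,2], [1,4], [2,3]

giving chain groups C_0 ≅ Z^5, C_1 ≅ Z^5.

The boundary map ∂_1: C_1 → C_0 sends each edge [p,q] (with p < q) to q − p. For instance
  ∂[2,3] = [3] − [2].
This gives a 5×5 integer matrix of rank 4; reducing to Smith normal form yields diagonal entries (1,1,1,1).

From H_k ≅ ker(∂_k) / im(∂_{k+1}) we obtain:

  H_0: rank C_0 − rank ∂_1 = 5 − 4 = 1, and the invariant factors of ∂_1 are all 1, so H_0 = Z.
  H_1: rank ker ∂_1 − rank ∂_2 = (5 − 4) − 0 = 1, and there is no ∂_2, so H_1 = Z.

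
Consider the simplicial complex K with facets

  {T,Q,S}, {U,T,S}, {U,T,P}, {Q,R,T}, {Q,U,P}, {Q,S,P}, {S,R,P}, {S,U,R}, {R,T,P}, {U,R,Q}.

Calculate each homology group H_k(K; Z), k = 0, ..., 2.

We work with the vertex ordering P < Q < R < S < T < U. The simplices of K, each written with vertices in increasing order, are:

  0-simplices (6): P, Q, R, S, T, U
  1-simplices (15): PQ, PR, PS, PT, PU, QR, QS, QT, QU, RS, RT, RU, ST, SU, TU
  2-simplices (10): PQS, PQU, PRS, PRT, PTU, QRT, QRU, QST, RSU, STU

so the chain groups are C_0 ≅ Z^6, C_1 ≅ Z^15, C_2 ≅ Z^10.

Boundary ∂_1: C_1 → C_0 maps an edge to its endpoints' difference, ∂[p,q] = q − p. For instance
  ∂ST = T − S.
The resulting 6×15 matrix has rank 5, and its Smith normal form has invariant factors (1,1,1,1,1).

∂_2: C_2 → C_1 acts by ∂[p,q,r] = [q,r] − [p,r] + [p,q]. For instance
  ∂PQS = QS − PS + PQ,
  ∂QRU = RU − QU + QR.
The 15×10 boundary matrix has rank 10 and Smith normal form diag(1,1,1,1,1,1,1,1,1,2).

Now H_k = ker ∂_k / im ∂_{k+1}, so:

  H_0: rank C_0 − rank ∂_1 = 6 − 5 = 1, and the invariant factors of ∂_1 are all 1, so H_0 ≅ Z.
  H_1: rank ker ∂_1 − rank ∂_2 = (15 − 5) − 10 = 0, and ∂_2 has invariant factor 2 > 1, so H_1 ≅ Z/2.
  H_2: rank ker ∂_2 − rank ∂_3 = (10 − 10) − 0 = 0, and there is no ∂_3, so H_2 ≅ 0.

As a check, the Euler characteristic is 6 − 15 + 10 = 1, which agrees with 1 − 0 + 0 = 1.

H_0 = Z,  H_1 = Z/2,  H_2 = 0.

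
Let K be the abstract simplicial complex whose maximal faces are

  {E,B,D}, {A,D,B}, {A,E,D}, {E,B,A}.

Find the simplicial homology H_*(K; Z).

Order the vertices as A < B < D < E. Listing each simplex with vertices in this order, K has dimension 2 with simplices:

  0-simplices (4): A, B, D, E
  1-simplices (6): AB, AD, AE, BD, BE, DE
  2-simplices (4): ABD, ABE, ADE, BDE

so the chain groups are C_0 ≅ Z^4, C_1 ≅ Z^6, C_2 ≅ Z^4.

The boundary map ∂_1: C_1 → C_0 is given by ∂[p,q] = [q] − [p].
This gives a 4×6 integer matrix of rank 3; reducing to Smith normal form yields diagonal entries (1,1,1).

Boundary ∂_2: C_2 → C_1 sends each 2-simplex [p,q,r] to [q,r] − [p,r] + [p,q]. For instance
  ∂ABE = BE − AE + AB,
  ∂BDE = DE − BE + BD.
The 6×4 boundary matrix has rank 3 and Smith normal form diag(1,1,1).

Computing H_k = (kernel of ∂_k) / (image of ∂_{k+1}):

  H_0: rank C_0 − rank ∂_1 = 4 − 3 = 1, and the invariant factors of ∂_1 are all 1, so H_0 ≅ Z.
  H_1: rank ker ∂_1 − rank ∂_2 = (6 − 3) − 3 = 0, and the invariant factors of ∂_2 are all 1, so H_1 ≅ 0.
  H_2: rank ker ∂_2 − rank ∂_3 = (4 − 3) − 0 = 1, and there is no ∂_3, so H_2 ≅ Z.

(K is a triangulation of the 2-sphere S^2.)

H_0 = Z,  H_1 = 0,  H_2 = Z.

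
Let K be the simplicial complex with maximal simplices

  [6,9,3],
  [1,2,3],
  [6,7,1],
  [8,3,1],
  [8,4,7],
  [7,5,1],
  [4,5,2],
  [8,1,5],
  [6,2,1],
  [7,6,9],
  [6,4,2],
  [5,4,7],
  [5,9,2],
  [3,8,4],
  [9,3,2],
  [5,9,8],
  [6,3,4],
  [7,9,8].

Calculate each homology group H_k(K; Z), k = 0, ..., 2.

K has 9 vertices, 27 edges, 18 triangles.
rank ∂_0 = 0, rank ∂_1 = 8 ⇒ b_0 = 9 − 0 − 8 = 1; all invariant factors of ∂_1 are 1 so no torsion. So H_0 ≅ Z.
rank ∂_1 = 8, rank ∂_2 = 18 ⇒ b_1 = 27 − 8 − 18 = 1; ∂_2 has invariant factor(s) [2] giving torsion. So H_1 ≅ Z ⊕ Z/2.
rank ∂_2 = 18, rank ∂_3 = 0 ⇒ b_2 = 18 − 18 − 0 = 0. So H_2 ≅ 0.

H_0 = Z,  H_1 = Z ⊕ Z/2,  H_2 = 0.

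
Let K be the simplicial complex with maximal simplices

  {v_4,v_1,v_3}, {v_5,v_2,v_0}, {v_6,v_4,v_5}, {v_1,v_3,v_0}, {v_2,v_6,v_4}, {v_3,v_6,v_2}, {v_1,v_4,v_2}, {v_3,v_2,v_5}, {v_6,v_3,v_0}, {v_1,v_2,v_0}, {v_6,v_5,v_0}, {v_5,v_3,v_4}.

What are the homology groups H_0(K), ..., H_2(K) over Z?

Fix the vertex order v_0 < v_1 < v_2 < v_3 < v_4 < v_5 < v_6 and write every simplex with vertices in increasing order. Then dim K = 2 and the simplices of K are:

  0-simplices (7): [v_0], [v_1], [v_2], [v_3], [v_4], [v_5], [v_6]
  1-simplices (18): (18 of them)
  2-simplices (12): (12 of them)

so the chain groups are C_0 ≅ Z^7, C_1 ≅ Z^18, C_2 ≅ Z^12.

∂_1: C_1 → C_0 maps an edge to its endpoints' difference, ∂[p,q] = q − p.
As a 7×18 matrix over Z this has rank 6, with invariant factors (1,1,1,1,1,1).

∂_2: C_2 → C_1 acts by ∂[p,q,r] = [q,r] − [p,r] + [p,q]. For instance
  ∂[v_1,v_3,v_4] = [v_3,v_4] − [v_1,v_4] + [v_1,v_3],
  ∂[v_1,v_2,v_4] = [v_2,v_4] − [v_1,v_4] + [v_1,v_2].
The 18×12 boundary matrix has rank 12 and Smith normal form diag(1,1,1,1,1,1,1,1,1,1,1,2).

Computing H_k = (kernel of ∂_k) / (image of ∂_{k+1}):

  H_0: rank C_0 − rank ∂_1 = 7 − 6 = 1, and the invariant factors of ∂_1 are all 1, so H_0 ≅ Z.
  H_1: rank ker ∂_1 − rank ∂_2 = (18 − 6) − 12 = 0, and ∂_2 has invariant factor 2 > 1, so H_1 ≅ Z/2Z.
  H_2: rank ker ∂_2 − rank ∂_3 = (12 − 12) − 0 = 0, and there is no ∂_3, so H_2 ≅ 0.

As a check, the Euler characteristic is 7 − 18 + 12 = 1, which agrees with 1 − 0 + 0 = 1.
(K is a triangulation of the real projective plane RP^2.)

H_0 ≅ Z,  H_1 ≅ Z/2Z,  H_2 = 0.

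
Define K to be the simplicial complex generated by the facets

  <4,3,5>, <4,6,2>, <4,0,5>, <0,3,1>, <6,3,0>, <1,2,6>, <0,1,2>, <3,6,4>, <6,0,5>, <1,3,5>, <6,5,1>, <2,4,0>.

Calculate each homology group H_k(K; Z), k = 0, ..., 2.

H_0 = Z,  H_1 = Z/2,  H_2 = 0.

Order the vertices as 0 < 1 < 2 < 3 < 4 < 5 < 6. Listing each simplex with vertices in this order, K has dimension 2 with simplices:

  0-simplices (7): [0], [1], [2], [3], [4], [5], [6]
  1-simplices (18): [0,1], [0,2], [0,3], [0,4], [0,5], [0,6], [1,2], [1,3], [1,5], [1,6], [2,4], [2,6], [3,4], [3,5], [3,6], [4,5], [4,6], [5,6]
  2-simplices (12): [0,1,2], [0,1,3], [0,2,4], [0,3,6], [0,4,5], [0,5,6], [1,2,6], [1,3,5], [1,5,6], [2,4,6], [3,4,5], [3,4,6]

giving chain groups C_0 ≅ Z^7, C_1 ≅ Z^18, C_2 ≅ Z^12.

Boundary ∂_1: C_1 → C_0 is given by ∂[p,q] = [q] − [p]. For instance
  ∂[5,6] = [6] − [5].
The resulting 7×18 matrix has rank 6, and its Smith normal form has invariant factors (1,1,1,1,1,1).

Boundary ∂_2: C_2 → C_1 maps a triangle to the signed sum of its edges. For instance
  ∂[2,4,6] = [4,6] − [2,6] + [2,4],
  ∂[0,4,5] = [4,5] − [0,5] + [0,4].
This gives a 18×12 integer matrix of rank 12; reducing to Smith normal form yields diagonal entries (1,1,1,1,1,1,1,1,1,1,1,2).

Computing H_k = (kernel of ∂_k) / (image of ∂_{k+1}):

  H_0: rank C_0 − rank ∂_1 = 7 − 6 = 1, and the invariant factors of ∂_1 are all 1, so H_0 = Z.
  H_1: rank ker ∂_1 − rank ∂_2 = (18 − 6) − 12 = 0, and ∂_2 has invariant factor 2 > 1, so H_1 = Z/2.
  H_2: rank ker ∂_2 − rank ∂_3 = (12 − 12) − 0 = 0, and there is no ∂_3, so H_2 = 0.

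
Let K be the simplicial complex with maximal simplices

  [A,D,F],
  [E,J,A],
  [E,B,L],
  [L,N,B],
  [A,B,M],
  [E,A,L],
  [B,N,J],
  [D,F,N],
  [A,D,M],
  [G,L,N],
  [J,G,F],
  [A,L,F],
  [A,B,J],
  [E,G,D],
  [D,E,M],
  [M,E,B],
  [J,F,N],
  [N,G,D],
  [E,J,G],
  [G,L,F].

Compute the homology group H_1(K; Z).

Fix the vertex order A < B < D < E < F < G < J < L < M < N and write every simplex with vertices in increasing order. Then dim K = 2 and the simplices of K are:

  0-simplices (10): A, B, D, E, F, G, J, L, M, N
  1-simplices (30): AB, AD, AE, AF, AJ, AL, AM, BE, BJ, BL, BM, BN, DE, DF, DG, DM, DN, EG, EJ, EL, EM, FG, FJ, FL, FN, GJ, GL, GN, JN, LN
  2-simplices (20): ABJ, ABM, ADF, ADM, AEJ, AEL, AFL, BEL, BEM, BJN, BLN, DEG, DEM, DFN, DGN, EGJ, FGJ, FGL, FJN, GLN

Hence C_0 ≅ Z^10, C_1 ≅ Z^30, C_2 ≅ Z^20.

∂_1: C_1 → C_0 sends each edge [p,q] (with p < q) to q − p. For instance
  ∂BE = E − B.
As a 10×30 matrix over Z this has rank 9, with invariant factors (1,1,1,1,1,1,1,1,1).

∂_2: C_2 → C_1 acts by ∂[p,q,r] = [q,r] − [p,r] + [p,q]. For instance
  ∂BLN = LN − BN + BL,
  ∂ABM = BM − AM + AB.
This gives a 30×20 integer matrix of rank 20; reducing to Smith normal form yields diagonal entries (1,1,1,1,1,1,1,1,1,1,1,1,1,1,1,1,1,1,1,2).

Now H_k = ker ∂_k / im ∂_{k+1}, so:

  H_1: rank ker ∂_1 − rank ∂_2 = (30 − 9) − 20 = 1, and ∂_2 has invariant factor 2 > 1, so H_1 ≅ Z ⊕ Z/2.

(K is a triangulation of the Klein bottle.)

H_1 ≅ Z ⊕ Z/2.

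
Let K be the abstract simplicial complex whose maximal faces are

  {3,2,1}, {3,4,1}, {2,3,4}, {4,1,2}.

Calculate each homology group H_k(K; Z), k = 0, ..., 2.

K has 4 vertices, 6 edges, 4 triangles.
rank ∂_0 = 0, rank ∂_1 = 3 ⇒ b_0 = 4 − 0 − 3 = 1; all invariant factors of ∂_1 are 1 so no torsion. So H_0 ≅ Z.
rank ∂_1 = 3, rank ∂_2 = 3 ⇒ b_1 = 6 − 3 − 3 = 0; all invariant factors of ∂_2 are 1 so no torsion. So H_1 ≅ 0.
rank ∂_2 = 3, rank ∂_3 = 0 ⇒ b_2 = 4 − 3 − 0 = 1. So H_2 ≅ Z.

H_0 ≅ Z,  H_1 = 0,  H_2 ≅ Z.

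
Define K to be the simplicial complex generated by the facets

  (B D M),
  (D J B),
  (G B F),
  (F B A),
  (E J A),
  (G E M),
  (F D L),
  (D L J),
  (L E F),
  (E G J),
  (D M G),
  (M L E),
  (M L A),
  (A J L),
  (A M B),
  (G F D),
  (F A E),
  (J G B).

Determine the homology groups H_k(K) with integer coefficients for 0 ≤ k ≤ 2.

We work with the vertex ordering A < B < D < E < F < G < J < L < M. The simplices of K, each written with vertices in increasing order, are:

  0-simplices (9): A, B, D, E, F, G, J, L, M
  1-simplices (27): AB, AE, AF, AJ, AL, AM, BD, BF, BG, BJ, BM, DF, DG, DJ, DL, DM, EF, EG, EJ, EL, EM, FG, FL, GJ, GM, JL, LM
  2-simplices (18): ABF, ABM, AEF, AEJ, AJL, ALM, BDJ, BDM, BFG, BGJ, DFG, DFL, DGM, DJL, EFL, EGJ, EGM, ELM

giving chain groups C_0 ≅ Z^9, C_1 ≅ Z^27, C_2 ≅ Z^18.

∂_1: C_1 → C_0 is given by ∂[p,q] = [q] − [p]. For instance
  ∂EJ = J − E.
The resulting 9×27 matrix has rank 8, and its Smith normal form has invariant factors (1,1,1,1,1,1,1,1).

∂_2: C_2 → C_1 acts by ∂[p,q,r] = [q,r] − [p,r] + [p,q]. For instance
  ∂ELM = LM − EM + EL,
  ∂BDM = DM − BM + BD.
As a 27×18 matrix over Z this has rank 18, with invariant factors (1,1,1,1,1,1,1,1,1,1,1,1,1,1,1,1,1,2).

Computing H_k = (kernel of ∂_k) / (image of ∂_{k+1}):

  H_0: rank C_0 − rank ∂_1 = 9 − 8 = 1, and the invariant factors of ∂_1 are all 1, so H_0 = Z.
  H_1: rank ker ∂_1 − rank ∂_2 = (27 − 8) − 18 = 1, and ∂_2 has invariant factor 2 > 1, so H_1 = Z ⊕ Z/2.
  H_2: rank ker ∂_2 − rank ∂_3 = (18 − 18) − 0 = 0, and there is no ∂_3, so H_2 = 0.

As a check, the Euler characteristic is 9 − 27 + 18 = 0, which agrees with 1 − 1 + 0 = 0.

H_0 = Z,  H_1 = Z ⊕ Z/2,  H_2 = 0.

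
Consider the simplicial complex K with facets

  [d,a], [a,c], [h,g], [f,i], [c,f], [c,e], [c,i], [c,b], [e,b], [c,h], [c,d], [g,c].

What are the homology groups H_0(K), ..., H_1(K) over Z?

H_0 = Z,  H_1 = Z^4.

Take the total order a < b < c < d < e < f < g < h < i on the vertex set. Then K (dimension 1) consists of the simplices:

  0-simplices (9): a, b, c, d, e, f, g, h, i
  1-simplices (12): ac, ad, bc, be, cd, ce, cf, cg, ch, ci, fi, gh

Hence C_0 ≅ Z^9, C_1 ≅ Z^12.

Boundary ∂_1: C_1 → C_0 maps an edge to its endpoints' difference, ∂[p,q] = q − p.
As a 9×12 matrix over Z this has rank 8, with invariant factors (1,1,1,1,1,1,1,1).

Computing H_k = (kernel of ∂_k) / (image of ∂_{k+1}):

  H_0: rank C_0 − rank ∂_1 = 9 − 8 = 1, and the invariant factors of ∂_1 are all 1, so H_0 ≅ Z.
  H_1: rank ker ∂_1 − rank ∂_2 = (12 − 8) − 0 = 4, and there is no ∂_2, so H_1 ≅ Z^4.

As a check, the Euler characteristic is 9 − 12 = -3, which agrees with 1 − 4 = -3.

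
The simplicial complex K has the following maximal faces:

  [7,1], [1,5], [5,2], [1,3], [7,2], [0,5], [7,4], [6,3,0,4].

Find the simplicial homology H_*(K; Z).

Order the vertices as 0 < 1 < 2 < 3 < 4 < 5 < 6 < 7. Listing each simplex with vertices in this order, K has dimension 3 with simplices:

  0-simplices (8): [0], [1], [2], [3], [4], [5], [6], [7]
  1-simplices (13): [0,3], [0,4], [0,5], [0,6], [1,3], [1,5], [1,7], [2,5], [2,7], [3,4], [3,6], [4,6], [4,7]
  2-simplices (4): [0,3,4], [0,3,6], [0,4,6], [3,4,6]
  3-simplices (1): [0,3,4,6]

so the chain groups are C_0 ≅ Z^8, C_1 ≅ Z^13, C_2 ≅ Z^4, C_3 ≅ Z^1.

∂_1: C_1 → C_0 maps an edge to its endpoints' difference, ∂[p,q] = q − p. For instance
  ∂[0,6] = [6] − [0].
As a 8×13 matrix over Z this has rank 7, with invariant factors (1,1,1,1,1,1,1).

∂_2: C_2 → C_1 sends each 2-simplex [p,q,r] to [q,r] − [p,r] + [p,q]. For instance
  ∂[0,3,6] = [3,6] − [0,6] + [0,3],
  ∂[0,4,6] = [4,6] − [0,6] + [0,4].
This gives a 13×4 integer matrix of rank 3; reducing to Smith normal form yields diagonal entries (1,1,1).

The boundary map ∂_3: C_3 → C_2 sends each 3-simplex σ to the alternating sum Σ_i (−1)^i (σ with its i-th vertex removed). For instance
  ∂[0,3,4,6] = [3,4,6] − [0,4,6] + [0,3,6] − [0,3,4].
This gives a 4×1 integer matrix of rank 1; reducing to Smith normal form yields diagonal entries (1).

Reading off H_k = ker ∂_k / im ∂_{k+1}:

  H_0: rank C_0 − rank ∂_1 = 8 − 7 = 1, and the invariant factors of ∂_1 are all 1, so H_0 ≅ Z.
  H_1: rank ker ∂_1 − rank ∂_2 = (13 − 7) − 3 = 3, and the invariant factors of ∂_2 are all 1, so H_1 ≅ Z^3.
  H_2: rank ker ∂_2 − rank ∂_3 = (4 − 3) − 1 = 0, and the invariant factors of ∂_3 are all 1, so H_2 ≅ 0.
  H_3: rank ker ∂_3 − rank ∂_4 = (1 − 1) − 0 = 0, and there is no ∂_4, so H_3 ≅ 0.

H_0 = Z,  H_1 = Z^3,  H_2 = 0,  H_3 = 0.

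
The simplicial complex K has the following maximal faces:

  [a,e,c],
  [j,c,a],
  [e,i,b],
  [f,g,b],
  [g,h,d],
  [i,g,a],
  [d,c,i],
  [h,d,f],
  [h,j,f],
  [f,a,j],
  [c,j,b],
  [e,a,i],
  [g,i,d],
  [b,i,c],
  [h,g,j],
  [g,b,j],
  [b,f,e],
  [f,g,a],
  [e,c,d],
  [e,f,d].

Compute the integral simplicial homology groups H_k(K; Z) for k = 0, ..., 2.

H_0 ≅ Z,  H_1 ≅ Z ⊕ Z/2Z,  H_2 = 0.

Order the vertices as a < b < c < d < e < f < g < h < i < j. Listing each simplex with vertices in this order, K has dimension 2 with simplices:

  0-simplices (10): a, b, c, d, e, f, g, h, i, j
  1-simplices (30): ac, ae, af, ag, ai, aj, bc, be, bf, bg, bi, bj, cd, ce, ci, cj, de, df, dg, dh, di, ef, ei, fg, fh, fj, gh, gi, gj, hj
  2-simplices (20): ace, acj, aei, afg, afj, agi, bci, bcj, bef, bei, bfg, bgj, cde, cdi, def, dfh, dgh, dgi, fhj, ghj

Hence C_0 ≅ Z^10, C_1 ≅ Z^30, C_2 ≅ Z^20.

Boundary ∂_1: C_1 → C_0 sends each edge [p,q] (with p < q) to q − p. For instance
  ∂ae = e − a.
The 10×30 boundary matrix has rank 9 and Smith normal form diag(1,1,1,1,1,1,1,1,1).

Boundary ∂_2: C_2 → C_1 maps a triangle to the signed sum of its edges. For instance
  ∂cde = de − ce + cd,
  ∂acj = cj − aj + ac.
The resulting 30×20 matrix has rank 20, and its Smith normal form has invariant factors (1,1,1,1,1,1,1,1,1,1,1,1,1,1,1,1,1,1,1,2).

From H_k ≅ ker(∂_k) / im(∂_{k+1}) we obtain:

  H_0: rank C_0 − rank ∂_1 = 10 − 9 = 1, and the invariant factors of ∂_1 are all 1, so H_0 ≅ Z.
  H_1: rank ker ∂_1 − rank ∂_2 = (30 − 9) − 20 = 1, and ∂_2 has invariant factor 2 > 1, so H_1 ≅ Z ⊕ Z/2Z.
  H_2: rank ker ∂_2 − rank ∂_3 = (20 − 20) − 0 = 0, and there is no ∂_3, so H_2 ≅ 0.

(K is a triangulation of the Klein bottle.)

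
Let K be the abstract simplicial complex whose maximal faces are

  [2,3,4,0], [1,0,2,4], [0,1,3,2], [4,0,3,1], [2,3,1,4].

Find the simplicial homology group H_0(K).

H_0 ≅ Z.

K has 5 vertices, 10 edges, 10 triangles, 5 3-simplices.
rank ∂_0 = 0, rank ∂_1 = 4 ⇒ b_0 = 5 − 0 − 4 = 1; all invariant factors of ∂_1 are 1 so no torsion. So H_0 ≅ Z.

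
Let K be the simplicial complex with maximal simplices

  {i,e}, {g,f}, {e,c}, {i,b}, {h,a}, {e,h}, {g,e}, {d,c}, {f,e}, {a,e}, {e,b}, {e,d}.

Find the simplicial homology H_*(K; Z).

H_0 = Z,  H_1 = Z^4.

Fix the vertex order a < b < c < d < e < f < g < h < i and write every simplex with vertices in increasing order. Then dim K = 1 and the simplices of K are:

  0-simplices (9): a, b, c, d, e, f, g, h, i
  1-simplices (12): ae, ah, be, bi, cd, ce, de, ef, eg, eh, ei, fg

so the chain groups are C_0 ≅ Z^9, C_1 ≅ Z^12.

The boundary map ∂_1: C_1 → C_0 maps an edge to its endpoints' difference, ∂[p,q] = q − p.
The 9×12 boundary matrix has rank 8 and Smith normal form diag(1,1,1,1,1,1,1,1).

Computing H_k = (kernel of ∂_k) / (image of ∂_{k+1}):

  H_0: rank C_0 − rank ∂_1 = 9 − 8 = 1, and the invariant factors of ∂_1 are all 1, so H_0 ≅ Z.
  H_1: rank ker ∂_1 − rank ∂_2 = (12 − 8) − 0 = 4, and there is no ∂_2, so H_1 ≅ Z^4.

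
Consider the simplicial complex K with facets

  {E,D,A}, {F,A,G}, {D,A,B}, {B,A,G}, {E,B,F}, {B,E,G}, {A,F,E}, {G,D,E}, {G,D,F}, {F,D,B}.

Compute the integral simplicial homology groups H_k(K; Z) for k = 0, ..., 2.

Fix the vertex order A < B < D < E < F < G and write every simplex with vertices in increasing order. Then dim K = 2 and the simplices of K are:

  0-simplices (6): A, B, D, E, F, G
  1-simplices (15): AB, AD, AE, AF, AG, BD, BE, BF, BG, DE, DF, DG, EF, EG, FG
  2-simplices (10): ABD, ABG, ADE, AEF, AFG, BDF, BEF, BEG, DEG, DFG

giving chain groups C_0 ≅ Z^6, C_1 ≅ Z^15, C_2 ≅ Z^10.

Boundary ∂_1: C_1 → C_0 is given by ∂[p,q] = [q] − [p]. For instance
  ∂EG = G − E.
The resulting 6×15 matrix has rank 5, and its Smith normal form has invariant factors (1,1,1,1,1).

∂_2: C_2 → C_1 acts by ∂[p,q,r] = [q,r] − [p,r] + [p,q]. For instance
  ∂ADE = DE − AE + AD,
  ∂BDF = DF − BF + BD.
The 15×10 boundary matrix has rank 10 and Smith normal form diag(1,1,1,1,1,1,1,1,1,2).

Now H_k = ker ∂_k / im ∂_{k+1}, so:

  H_0: rank C_0 − rank ∂_1 = 6 − 5 = 1, and the invariant factors of ∂_1 are all 1, so H_0 ≅ Z.
  H_1: rank ker ∂_1 − rank ∂_2 = (15 − 5) − 10 = 0, and ∂_2 has invariant factor 2 > 1, so H_1 ≅ Z/2Z.
  H_2: rank ker ∂_2 − rank ∂_3 = (10 − 10) − 0 = 0, and there is no ∂_3, so H_2 ≅ 0.

H_0 = Z,  H_1 = Z/2Z,  H_2 = 0.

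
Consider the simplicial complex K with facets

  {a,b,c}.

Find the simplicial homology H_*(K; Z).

H_0 ≅ Z,  H_1 = 0,  H_2 = 0.

Fix the vertex order a < b < c and write every simplex with vertices in increasing order. Then dim K = 2 and the simplices of K are:

  0-simplices (3): a, b, c
  1-simplices (3): ab, ac, bc
  2-simplices (1): abc

giving chain groups C_0 ≅ Z^3, C_1 ≅ Z^3, C_2 ≅ Z^1.

Boundary ∂_1: C_1 → C_0 maps an edge to its endpoints' difference, ∂[p,q] = q − p.
The resulting 3×3 matrix has rank 2, and its Smith normal form has invariant factors (1,1).

The boundary map ∂_2: C_2 → C_1 maps a triangle to the signed sum of its edges. For instance
  ∂abc = bc − ac + ab.
The resulting 3×1 matrix has rank 1, and its Smith normal form has invariant factors (1).

Computing H_k = (kernel of ∂_k) / (image of ∂_{k+1}):

  H_0: rank C_0 − rank ∂_1 = 3 − 2 = 1, and the invariant factors of ∂_1 are all 1, so H_0 = Z.
  H_1: rank ker ∂_1 − rank ∂_2 = (3 − 2) − 1 = 0, and the invariant factors of ∂_2 are all 1, so H_1 = 0.
  H_2: rank ker ∂_2 − rank ∂_3 = (1 − 1) − 0 = 0, and there is no ∂_3, so H_2 = 0.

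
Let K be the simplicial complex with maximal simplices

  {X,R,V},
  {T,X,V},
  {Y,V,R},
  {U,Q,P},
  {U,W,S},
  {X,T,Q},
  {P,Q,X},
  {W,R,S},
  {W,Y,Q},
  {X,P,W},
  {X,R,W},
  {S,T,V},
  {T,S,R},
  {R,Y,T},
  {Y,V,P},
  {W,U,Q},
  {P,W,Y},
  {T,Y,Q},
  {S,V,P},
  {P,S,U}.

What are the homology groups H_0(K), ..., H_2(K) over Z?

H_0 ≅ Z,  H_1 ≅ Z ⊕ Z/2Z,  H_2 = 0.

Fix the vertex order P < Q < R < S < T < U < V < W < X < Y and write every simplex with vertices in increasing order. Then dim K = 2 and the simplices of K are:

  0-simplices (10): P, Q, R, S, T, U, V, W, X, Y
  1-simplices (30): PQ, PS, PU, PV, PW, PX, PY, QT, QU, QW, QX, QY, RS, RT, RV, RW, RX, RY, ST, SU, SV, SW, TV, TX, TY, UW, VX, VY, WX, WY
  2-simplices (20): PQU, PQX, PSU, PSV, PVY, PWX, PWY, QTX, QTY, QUW, QWY, RST, RSW, RTY, RVX, RVY, RWX, STV, SUW, TVX

giving chain groups C_0 ≅ Z^10, C_1 ≅ Z^30, C_2 ≅ Z^20.

The boundary map ∂_1: C_1 → C_0 is given by ∂[p,q] = [q] − [p].
The resulting 10×30 matrix has rank 9, and its Smith normal form has invariant factors (1,1,1,1,1,1,1,1,1).

Boundary ∂_2: C_2 → C_1 acts by ∂[p,q,r] = [q,r] − [p,r] + [p,q]. For instance
  ∂RVY = VY − RY + RV,
  ∂STV = TV − SV + ST.
This gives a 30×20 integer matrix of rank 20; reducing to Smith normal form yields diagonal entries (1,1,1,1,1,1,1,1,1,1,1,1,1,1,1,1,1,1,1,2).

Computing H_k = (kernel of ∂_k) / (image of ∂_{k+1}):

  H_0: rank C_0 − rank ∂_1 = 10 − 9 = 1, and the invariant factors of ∂_1 are all 1, so H_0 = Z.
  H_1: rank ker ∂_1 − rank ∂_2 = (30 − 9) − 20 = 1, and ∂_2 has invariant factor 2 > 1, so H_1 = Z ⊕ Z/2Z.
  H_2: rank ker ∂_2 − rank ∂_3 = (20 − 20) − 0 = 0, and there is no ∂_3, so H_2 = 0.

(K is a triangulation of the Klein bottle.)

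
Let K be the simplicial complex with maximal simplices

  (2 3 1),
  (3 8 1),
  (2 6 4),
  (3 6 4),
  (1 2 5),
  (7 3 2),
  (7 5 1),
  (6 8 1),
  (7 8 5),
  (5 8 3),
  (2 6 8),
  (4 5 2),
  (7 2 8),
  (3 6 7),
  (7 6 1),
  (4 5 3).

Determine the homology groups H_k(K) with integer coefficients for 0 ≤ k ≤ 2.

H_0 = Z,  H_1 = Z^2,  H_2 = Z.

Take the total order 1 < 2 < 3 < 4 < 5 < 6 < 7 < 8 on the vertex set. Then K (dimension 2) consists of the simplices:

  0-simplices (8): [1], [2], [3], [4], [5], [6], [7], [8]
  1-simplices (24): (24 of them)
  2-simplices (16): [1,2,3], [1,2,5], [1,3,8], [1,5,7], [1,6,7], [1,6,8], [2,3,7], [2,4,5], [2,4,6], [2,6,8], [2,7,8], [3,4,5], [3,4,6], [3,5,8], [3,6,7], [5,7,8]

giving chain groups C_0 ≅ Z^8, C_1 ≅ Z^24, C_2 ≅ Z^16.

The boundary map ∂_1: C_1 → C_0 is given by ∂[p,q] = [q] − [p]. For instance
  ∂[3,6] = [6] − [3].
This gives a 8×24 integer matrix of rank 7; reducing to Smith normal form yields diagonal entries (1,1,1,1,1,1,1).

The boundary map ∂_2: C_2 → C_1 maps a triangle to the signed sum of its edges. For instance
  ∂[1,6,7] = [6,7] − [1,7] + [1,6],
  ∂[3,4,5] = [4,5] − [3,5] + [3,4].
The 24×16 boundary matrix has rank 15 and Smith normal form diag(1,1,1,1,1,1,1,1,1,1,1,1,1,1,1).

Reading off H_k = ker ∂_k / im ∂_{k+1}:

  H_0: rank C_0 − rank ∂_1 = 8 − 7 = 1, and the invariant factors of ∂_1 are all 1, so H_0 ≅ Z.
  H_1: rank ker ∂_1 − rank ∂_2 = (24 − 7) − 15 = 2, and the invariant factors of ∂_2 are all 1, so H_1 ≅ Z^2.
  H_2: rank ker ∂_2 − rank ∂_3 = (16 − 15) − 0 = 1, and there is no ∂_3, so H_2 ≅ Z.

As a check, the Euler characteristic is 8 − 24 + 16 = 0, which agrees with 1 − 2 + 1 = 0.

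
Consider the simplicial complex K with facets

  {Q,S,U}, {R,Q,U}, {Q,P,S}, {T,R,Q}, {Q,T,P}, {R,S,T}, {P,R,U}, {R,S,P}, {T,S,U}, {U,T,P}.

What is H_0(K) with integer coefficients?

We work with the vertex ordering P < Q < R < S < T < U. The simplices of K, each written with vertices in increasing order, are:

  0-simplices (6): P, Q, R, S, T, U
  1-simplices (15): PQ, PR, PS, PT, PU, QR, QS, QT, QU, RS, RT, RU, ST, SU, TU
  2-simplices (10): PQS, PQT, PRS, PRU, PTU, QRT, QRU, QSU, RST, STU

so the chain groups are C_0 ≅ Z^6, C_1 ≅ Z^15, C_2 ≅ Z^10.

The boundary map ∂_1: C_1 → C_0 is given by ∂[p,q] = [q] − [p]. For instance
  ∂PR = R − P.
This gives a 6×15 integer matrix of rank 5; reducing to Smith normal form yields diagonal entries (1,1,1,1,1).

∂_2: C_2 → C_1 maps a triangle to the signed sum of its edges. For instance
  ∂PRS = RS − PS + PR,
  ∂PQS = QS − PS + PQ.
The 15×10 boundary matrix has rank 10 and Smith normal form diag(1,1,1,1,1,1,1,1,1,2).

Computing H_k = (kernel of ∂_k) / (image of ∂_{k+1}):

  H_0: rank C_0 − rank ∂_1 = 6 − 5 = 1, and the invariant factors of ∂_1 are all 1, so H_0 = Z.

H_0 = Z.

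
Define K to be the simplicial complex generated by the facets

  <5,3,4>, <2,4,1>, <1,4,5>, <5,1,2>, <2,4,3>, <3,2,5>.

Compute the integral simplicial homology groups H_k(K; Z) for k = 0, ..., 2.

Order the vertices as 1 < 2 < 3 < 4 < 5. Listing each simplex with vertices in this order, K has dimension 2 with simplices:

  0-simplices (5): [1], [2], [3], [4], [5]
  1-simplices (9): [1,2], [1,4], [1,5], [2,3], [2,4], [2,5], [3,4], [3,5], [4,5]
  2-simplices (6): [1,2,4], [1,2,5], [1,4,5], [2,3,4], [2,3,5], [3,4,5]

so the chain groups are C_0 ≅ Z^5, C_1 ≅ Z^9, C_2 ≅ Z^6.

The boundary map ∂_1: C_1 → C_0 is given by ∂[p,q] = [q] − [p]. For instance
  ∂[2,3] = [3] − [2].
As a 5×9 matrix over Z this has rank 4, with invariant factors (1,1,1,1).

∂_2: C_2 → C_1 sends each 2-simplex [p,q,r] to [q,r] − [p,r] + [p,q]. For instance
  ∂[1,2,4] = [2,4] − [1,4] + [1,2],
  ∂[1,2,5] = [2,5] − [1,5] + [1,2].
The 9×6 boundary matrix has rank 5 and Smith normal form diag(1,1,1,1,1).

Computing H_k = (kernel of ∂_k) / (image of ∂_{k+1}):

  H_0: rank C_0 − rank ∂_1 = 5 − 4 = 1, and the invariant factors of ∂_1 are all 1, so H_0 ≅ Z.
  H_1: rank ker ∂_1 − rank ∂_2 = (9 − 4) − 5 = 0, and the invariant factors of ∂_2 are all 1, so H_1 ≅ 0.
  H_2: rank ker ∂_2 − rank ∂_3 = (6 − 5) − 0 = 1, and there is no ∂_3, so H_2 ≅ Z.

As a check, the Euler characteristic is 5 − 9 + 6 = 2, which agrees with 1 − 0 + 1 = 2.

H_0 = Z,  H_1 = 0,  H_2 = Z.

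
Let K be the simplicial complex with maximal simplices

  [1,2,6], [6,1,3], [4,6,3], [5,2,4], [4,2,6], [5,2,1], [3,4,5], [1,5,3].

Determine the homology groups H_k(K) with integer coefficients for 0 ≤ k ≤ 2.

H_0 ≅ Z,  H_1 = 0,  H_2 ≅ Z.

Take the total order 1 < 2 < 3 < 4 < 5 < 6 on the vertex set. Then K (dimension 2) consists of the simplices:

  0-simplices (6): [1], [2], [3], [4], [5], [6]
  1-simplices (12): [1,2], [1,3], [1,5], [1,6], [2,4], [2,5], [2,6], [3,4], [3,5], [3,6], [4,5], [4,6]
  2-simplices (8): [1,2,5], [1,2,6], [1,3,5], [1,3,6], [2,4,5], [2,4,6], [3,4,5], [3,4,6]

so the chain groups are C_0 ≅ Z^6, C_1 ≅ Z^12, C_2 ≅ Z^8.

Boundary ∂_1: C_1 → C_0 sends each edge [p,q] (with p < q) to q − p.
The resulting 6×12 matrix has rank 5, and its Smith normal form has invariant factors (1,1,1,1,1).

∂_2: C_2 → C_1 sends each 2-simplex [p,q,r] to [q,r] − [p,r] + [p,q]. For instance
  ∂[3,4,6] = [4,6] − [3,6] + [3,4],
  ∂[1,3,5] = [3,5] − [1,5] + [1,3].
The resulting 12×8 matrix has rank 7, and its Smith normal form has invariant factors (1,1,1,1,1,1,1).

Reading off H_k = ker ∂_k / im ∂_{k+1}:

  H_0: rank C_0 − rank ∂_1 = 6 − 5 = 1, and the invariant factors of ∂_1 are all 1, so H_0 = Z.
  H_1: rank ker ∂_1 − rank ∂_2 = (12 − 5) − 7 = 0, and the invariant factors of ∂_2 are all 1, so H_1 = 0.
  H_2: rank ker ∂_2 − rank ∂_3 = (8 − 7) − 0 = 1, and there is no ∂_3, so H_2 = Z.

As a check, the Euler characteristic is 6 − 12 + 8 = 2, which agrees with 1 − 0 + 1 = 2.
(K is a triangulation of the 2-sphere S^2.)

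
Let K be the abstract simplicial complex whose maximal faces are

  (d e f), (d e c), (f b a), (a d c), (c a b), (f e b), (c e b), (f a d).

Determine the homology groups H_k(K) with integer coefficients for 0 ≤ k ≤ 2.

Take the total order a < b < c < d < e < f on the vertex set. Then K (dimension 2) consists of the simplices:

  0-simplices (6): a, b, c, d, e, f
  1-simplices (12): ab, ac, ad, af, bc, be, bf, cd, ce, de, df, ef
  2-simplices (8): abc, abf, acd, adf, bce, bef, cde, def

giving chain groups C_0 ≅ Z^6, C_1 ≅ Z^12, C_2 ≅ Z^8.

∂_1: C_1 → C_0 is given by ∂[p,q] = [q] − [p].
As a 6×12 matrix over Z this has rank 5, with invariant factors (1,1,1,1,1).

Boundary ∂_2: C_2 → C_1 maps a triangle to the signed sum of its edges. For instance
  ∂def = ef − df + de,
  ∂acd = cd − ad + ac.
This gives a 12×8 integer matrix of rank 7; reducing to Smith normal form yields diagonal entries (1,1,1,1,1,1,1).

Computing H_k = (kernel of ∂_k) / (image of ∂_{k+1}):

  H_0: rank C_0 − rank ∂_1 = 6 − 5 = 1, and the invariant factors of ∂_1 are all 1, so H_0 ≅ Z.
  H_1: rank ker ∂_1 − rank ∂_2 = (12 − 5) − 7 = 0, and the invariant factors of ∂_2 are all 1, so H_1 ≅ 0.
  H_2: rank ker ∂_2 − rank ∂_3 = (8 − 7) − 0 = 1, and there is no ∂_3, so H_2 ≅ Z.

As a check, the Euler characteristic is 6 − 12 + 8 = 2, which agrees with 1 − 0 + 1 = 2.

H_0 = Z,  H_1 = 0,  H_2 = Z.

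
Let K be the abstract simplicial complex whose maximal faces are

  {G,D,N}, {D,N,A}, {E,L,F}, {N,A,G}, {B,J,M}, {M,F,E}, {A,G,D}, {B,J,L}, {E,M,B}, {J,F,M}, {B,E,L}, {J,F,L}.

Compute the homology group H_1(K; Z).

Order the vertices as A < B < D < E < F < G < J < L < M < N. Listing each simplex with vertices in this order, K has dimension 2 with simplices:

  0-simplices (10): A, B, D, E, F, G, J, L, M, N
  1-simplices (18): AD, AG, AN, BE, BJ, BL, BM, DG, DN, EF, EL, EM, FJ, FL, FM, GN, JL, JM
  2-simplices (12): ADG, ADN, AGN, BEL, BEM, BJL, BJM, DGN, EFL, EFM, FJL, FJM

Hence C_0 ≅ Z^10, C_1 ≅ Z^18, C_2 ≅ Z^12.

The boundary map ∂_1: C_1 → C_0 is given by ∂[p,q] = [q] − [p].
As a 10×18 matrix over Z this has rank 8, with invariant factors (1,1,1,1,1,1,1,1).

∂_2: C_2 → C_1 acts by ∂[p,q,r] = [q,r] − [p,r] + [p,q]. For instance
  ∂AGN = GN − AN + AG,
  ∂BEL = EL − BL + BE.
This gives a 18×12 integer matrix of rank 10; reducing to Smith normal form yields diagonal entries (1,1,1,1,1,1,1,1,1,1).

Computing H_k = (kernel of ∂_k) / (image of ∂_{k+1}):

  H_1: rank ker ∂_1 − rank ∂_2 = (18 − 8) − 10 = 0, and the invariant factors of ∂_2 are all 1, so H_1 ≅ 0.

H_1 = 0.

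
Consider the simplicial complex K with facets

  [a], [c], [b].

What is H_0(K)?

H_0 ≅ Z^3.

Take the total order a < b < c on the vertex set. Then K (dimension 0) consists of the simplices:

  0-simplices (3): a, b, c

giving chain groups C_0 ≅ Z^3.

Reading off H_k = ker ∂_k / im ∂_{k+1}:

  H_0: rank C_0 − rank ∂_1 = 3 − 0 = 3, and there is no ∂_1, so H_0 ≅ Z^3.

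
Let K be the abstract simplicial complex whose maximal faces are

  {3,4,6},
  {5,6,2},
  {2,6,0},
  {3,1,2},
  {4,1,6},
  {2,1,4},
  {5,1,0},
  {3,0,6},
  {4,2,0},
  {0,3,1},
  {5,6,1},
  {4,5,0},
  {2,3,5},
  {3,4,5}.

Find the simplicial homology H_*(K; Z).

We work with the vertex ordering 0 < 1 < 2 < 3 < 4 < 5 < 6. The simplices of K, each written with vertices in increasing order, are:

  0-simplices (7): [0], [1], [2], [3], [4], [5], [6]
  1-simplices (21): [0,1], [0,2], [0,3], [0,4], [0,5], [0,6], [1,2], [1,3], [1,4], [1,5], [1,6], [2,3], [2,4], [2,5], [2,6], [3,4], [3,5], [3,6], [4,5], [4,6], [5,6]
  2-simplices (14): [0,1,3], [0,1,5], [0,2,4], [0,2,6], [0,3,6], [0,4,5], [1,2,3], [1,2,4], [1,4,6], [1,5,6], [2,3,5], [2,5,6], [3,4,5], [3,4,6]

so the chain groups are C_0 ≅ Z^7, C_1 ≅ Z^21, C_2 ≅ Z^14.

The boundary map ∂_1: C_1 → C_0 maps an edge to its endpoints' difference, ∂[p,q] = q − p. For instance
  ∂[0,4] = [4] − [0].
The resulting 7×21 matrix has rank 6, and its Smith normal form has invariant factors (1,1,1,1,1,1).

Boundary ∂_2: C_2 → C_1 maps a triangle to the signed sum of its edges. For instance
  ∂[3,4,6] = [4,6] − [3,6] + [3,4],
  ∂[0,3,6] = [3,6] − [0,6] + [0,3].
The 21×14 boundary matrix has rank 13 and Smith normal form diag(1,1,1,1,1,1,1,1,1,1,1,1,1).

Reading off H_k = ker ∂_k / im ∂_{k+1}:

  H_0: rank C_0 − rank ∂_1 = 7 − 6 = 1, and the invariant factors of ∂_1 are all 1, so H_0 = Z.
  H_1: rank ker ∂_1 − rank ∂_2 = (21 − 6) − 13 = 2, and the invariant factors of ∂_2 are all 1, so H_1 = Z^2.
  H_2: rank ker ∂_2 − rank ∂_3 = (14 − 13) − 0 = 1, and there is no ∂_3, so H_2 = Z.

As a check, the Euler characteristic is 7 − 21 + 14 = 0, which agrees with 1 − 2 + 1 = 0.

H_0 = Z,  H_1 = Z^2,  H_2 = Z.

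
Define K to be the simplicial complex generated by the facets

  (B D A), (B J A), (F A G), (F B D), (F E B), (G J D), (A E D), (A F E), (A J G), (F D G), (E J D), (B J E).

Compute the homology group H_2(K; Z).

H_2 = 0.

Take the total order A < B < D < E < F < G < J on the vertex set. Then K (dimension 2) consists of the simplices:

  0-simplices (7): A, B, D, E, F, G, J
  1-simplices (18): AB, AD, AE, AF, AG, AJ, BD, BE, BF, BJ, DE, DF, DG, DJ, EF, EJ, FG, GJ
  2-simplices (12): ABD, ABJ, ADE, AEF, AFG, AGJ, BDF, BEF, BEJ, DEJ, DFG, DGJ

Hence C_0 ≅ Z^7, C_1 ≅ Z^18, C_2 ≅ Z^12.

∂_1: C_1 → C_0 maps an edge to its endpoints' difference, ∂[p,q] = q − p.
The 7×18 boundary matrix has rank 6 and Smith normal form diag(1,1,1,1,1,1).

Boundary ∂_2: C_2 → C_1 maps a triangle to the signed sum of its edges. For instance
  ∂AGJ = GJ − AJ + AG,
  ∂BEJ = EJ − BJ + BE.
This gives a 18×12 integer matrix of rank 12; reducing to Smith normal form yields diagonal entries (1,1,1,1,1,1,1,1,1,1,1,2).

From H_k ≅ ker(∂_k) / im(∂_{k+1}) we obtain:

  H_2: rank ker ∂_2 − rank ∂_3 = (12 − 12) − 0 = 0, and there is no ∂_3, so H_2 ≅ 0.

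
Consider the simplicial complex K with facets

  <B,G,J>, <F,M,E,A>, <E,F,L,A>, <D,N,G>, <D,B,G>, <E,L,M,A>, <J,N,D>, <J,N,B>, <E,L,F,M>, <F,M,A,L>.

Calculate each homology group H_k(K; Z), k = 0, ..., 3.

Take the total order A < B < D < E < F < G < J < L < M < N on the vertex set. Then K (dimension 3) consists of the simplices:

  0-simplices (10): A, B, D, E, F, G, J, L, M, N
  1-simplices (20): AE, AF, AL, AM, BD, BG, BJ, BN, DG, DJ, DN, EF, EL, EM, FL, FM, GJ, GN, JN, LM
  2-simplices (15): AEF, AEL, AEM, AFL, AFM, ALM, BDG, BGJ, BJN, DGN, DJN, EFL, EFM, ELM, FLM
  3-simplices (5): AEFL, AEFM, AELM, AFLM, EFLM

giving chain groups C_0 ≅ Z^10, C_1 ≅ Z^20, C_2 ≅ Z^15, C_3 ≅ Z^5.

Boundary ∂_1: C_1 → C_0 is given by ∂[p,q] = [q] − [p].
The 10×20 boundary matrix has rank 8 and Smith normal form diag(1,1,1,1,1,1,1,1).

Boundary ∂_2: C_2 → C_1 maps a triangle to the signed sum of its edges. For instance
  ∂AEM = EM − AM + AE,
  ∂FLM = LM − FM + FL.
The resulting 20×15 matrix has rank 11, and its Smith normal form has invariant factors (1,1,1,1,1,1,1,1,1,1,1).

Boundary ∂_3: C_3 → C_2 sends each 3-simplex σ to the alternating sum Σ_i (−1)^i (σ with its i-th vertex removed). For instance
  ∂AFLM = FLM − ALM + AFM − AFL,
  ∂AELM = ELM − ALM + AEM − AEL.
This gives a 15×5 integer matrix of rank 4; reducing to Smith normal form yields diagonal entries (1,1,1,1).

Computing H_k = (kernel of ∂_k) / (image of ∂_{k+1}):

  H_0: rank C_0 − rank ∂_1 = 10 − 8 = 2, and the invariant factors of ∂_1 are all 1, so H_0 ≅ Z^2.
  H_1: rank ker ∂_1 − rank ∂_2 = (20 − 8) − 11 = 1, and the invariant factors of ∂_2 are all 1, so H_1 ≅ Z.
  H_2: rank ker ∂_2 − rank ∂_3 = (15 − 11) − 4 = 0, and the invariant factors of ∂_3 are all 1, so H_2 ≅ 0.
  H_3: rank ker ∂_3 − rank ∂_4 = (5 − 4) − 0 = 1, and there is no ∂_4, so H_3 ≅ Z.

As a check, the Euler characteristic is 10 − 20 + 15 − 5 = 0, which agrees with 2 − 1 + 0 − 1 = 0.

H_0 = Z^2,  H_1 = Z,  H_2 = 0,  H_3 = Z.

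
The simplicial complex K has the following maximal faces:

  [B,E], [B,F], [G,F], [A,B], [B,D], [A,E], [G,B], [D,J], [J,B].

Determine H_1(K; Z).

H_1 = Z^3.

K has 7 vertices, 9 edges.
rank ∂_1 = 6, rank ∂_2 = 0 ⇒ b_1 = 9 − 6 − 0 = 3. So H_1 = Z^3.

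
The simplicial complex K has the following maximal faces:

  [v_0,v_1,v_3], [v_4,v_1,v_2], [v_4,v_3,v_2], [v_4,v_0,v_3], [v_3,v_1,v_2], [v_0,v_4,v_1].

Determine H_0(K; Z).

H_0 ≅ Z.

Fix the vertex order v_0 < v_1 < v_2 < v_3 < v_4 and write every simplex with vertices in increasing order. Then dim K = 2 and the simplices of K are:

  0-simplices (5): [v_0], [v_1], [v_2], [v_3], [v_4]
  1-simplices (9): [v_0,v_1], [v_0,v_3], [v_0,v_4], [v_1,v_2], [v_1,v_3], [v_1,v_4], [v_2,v_3], [v_2,v_4], [v_3,v_4]
  2-simplices (6): [v_0,v_1,v_3], [v_0,v_1,v_4], [v_0,v_3,v_4], [v_1,v_2,v_3], [v_1,v_2,v_4], [v_2,v_3,v_4]

Hence C_0 ≅ Z^5, C_1 ≅ Z^9, C_2 ≅ Z^6.

Boundary ∂_1: C_1 → C_0 maps an edge to its endpoints' difference, ∂[p,q] = q − p.
As a 5×9 matrix over Z this has rank 4, with invariant factors (1,1,1,1).

The boundary map ∂_2: C_2 → C_1 maps a triangle to the signed sum of its edges. For instance
  ∂[v_2,v_3,v_4] = [v_3,v_4] − [v_2,v_4] + [v_2,v_3],
  ∂[v_1,v_2,v_4] = [v_2,v_4] − [v_1,v_4] + [v_1,v_2].
As a 9×6 matrix over Z this has rank 5, with invariant factors (1,1,1,1,1).

From H_k ≅ ker(∂_k) / im(∂_{k+1}) we obtain:

  H_0: rank C_0 − rank ∂_1 = 5 − 4 = 1, and the invariant factors of ∂_1 are all 1, so H_0 ≅ Z.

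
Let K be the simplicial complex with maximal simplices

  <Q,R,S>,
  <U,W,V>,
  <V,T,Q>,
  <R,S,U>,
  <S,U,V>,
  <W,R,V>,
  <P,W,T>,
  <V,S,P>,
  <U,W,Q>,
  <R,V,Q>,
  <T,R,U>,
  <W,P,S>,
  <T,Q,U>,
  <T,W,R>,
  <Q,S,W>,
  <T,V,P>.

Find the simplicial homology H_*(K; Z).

Fix the vertex order P < Q < R < S < T < U < V < W and write every simplex with vertices in increasing order. Then dim K = 2 and the simplices of K are:

  0-simplices (8): P, Q, R, S, T, U, V, W
  1-simplices (24): PS, PT, PV, PW, QR, QS, QT, QU, QV, QW, RS, RT, RU, RV, RW, SU, SV, SW, TU, TV, TW, UV, UW, VW
  2-simplices (16): PSV, PSW, PTV, PTW, QRS, QRV, QSW, QTU, QTV, QUW, RSU, RTU, RTW, RVW, SUV, UVW

giving chain groups C_0 ≅ Z^8, C_1 ≅ Z^24, C_2 ≅ Z^16.

Boundary ∂_1: C_1 → C_0 maps an edge to its endpoints' difference, ∂[p,q] = q − p. For instance
  ∂VW = W − V.
This gives a 8×24 integer matrix of rank 7; reducing to Smith normal form yields diagonal entries (1,1,1,1,1,1,1).

The boundary map ∂_2: C_2 → C_1 maps a triangle to the signed sum of its edges. For instance
  ∂QRV = RV − QV + QR,
  ∂PSW = SW − PW + PS.
The 24×16 boundary matrix has rank 15 and Smith normal form diag(1,1,1,1,1,1,1,1,1,1,1,1,1,1,1).

Computing H_k = (kernel of ∂_k) / (image of ∂_{k+1}):

  H_0: rank C_0 − rank ∂_1 = 8 − 7 = 1, and the invariant factors of ∂_1 are all 1, so H_0 ≅ Z.
  H_1: rank ker ∂_1 − rank ∂_2 = (24 − 7) − 15 = 2, and the invariant factors of ∂_2 are all 1, so H_1 ≅ Z^2.
  H_2: rank ker ∂_2 − rank ∂_3 = (16 − 15) − 0 = 1, and there is no ∂_3, so H_2 ≅ Z.

H_0 = Z,  H_1 = Z^2,  H_2 = Z.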